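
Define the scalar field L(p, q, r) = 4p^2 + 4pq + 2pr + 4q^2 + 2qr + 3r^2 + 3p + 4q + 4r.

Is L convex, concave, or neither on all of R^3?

L is quadratic, so its Hessian is the constant matrix H = [[8, 4, 2], [4, 8, 2], [2, 2, 6]].
Leading principal minors: 8, 48, 256.
All positive ⇒ H ≻ 0 ⇒ convex.

convex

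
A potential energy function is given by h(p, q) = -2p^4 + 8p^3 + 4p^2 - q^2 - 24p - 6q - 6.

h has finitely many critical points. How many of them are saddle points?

h separates as a function of p plus a function of q, so ∇h=0 decouples.
∂h/∂p = -8(p - 3)(p - 1)(p + 1) = 0 at p ∈ {-1, 1, 3}; ∂h/∂q = -2(q + 3) = 0 at q ∈ {-3}.
The Hessian is diagonal: diag(h_pp, h_qq). Second derivatives: h_pp(-1)=-64, h_pp(1)=32, h_pp(3)=-64; h_qq(-3)=-2.
Saddle points occur where the two diagonal entries have opposite signs: (1, -3). Count: 1.

1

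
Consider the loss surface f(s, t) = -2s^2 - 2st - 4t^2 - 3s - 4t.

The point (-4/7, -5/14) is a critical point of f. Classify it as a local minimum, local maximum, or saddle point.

local maximum

The Hessian of f is constant: H = [[-4, -2], [-2, -8]].
det(H) = (-4)·(-8) − (-2)² = 28.
det(H) > 0 and tr(H) = -12 < 0, so H is negative definite and the point is a local maximum.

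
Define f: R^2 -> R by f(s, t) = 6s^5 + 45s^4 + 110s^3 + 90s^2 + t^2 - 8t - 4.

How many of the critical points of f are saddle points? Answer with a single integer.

f separates as a function of s plus a function of t, so ∇f=0 decouples.
∂f/∂s = 30s(s + 1)(s + 2)(s + 3) = 0 at s ∈ {-3, -2, -1, 0}; ∂f/∂t = 2(t - 4) = 0 at t ∈ {4}.
The Hessian is diagonal: diag(f_ss, f_tt). Second derivatives: f_ss(-3)=-180, f_ss(-2)=60, f_ss(-1)=-60, f_ss(0)=180; f_tt(4)=2.
Saddle points occur where the two diagonal entries have opposite signs: (-3, 4), (-1, 4). Count: 2.

2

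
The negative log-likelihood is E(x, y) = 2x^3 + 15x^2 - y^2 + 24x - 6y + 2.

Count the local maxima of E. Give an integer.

1

E separates as a function of x plus a function of y, so ∇E=0 decouples.
∂E/∂x = 6(x + 1)(x + 4) = 0 at x ∈ {-4, -1}; ∂E/∂y = -2(y + 3) = 0 at y ∈ {-3}.
The Hessian is diagonal: diag(E_xx, E_yy). Second derivatives: E_xx(-4)=-18, E_xx(-1)=18; E_yy(-3)=-2.
Local maxima occur where both diagonal entries negative: (-4, -3). Count: 1.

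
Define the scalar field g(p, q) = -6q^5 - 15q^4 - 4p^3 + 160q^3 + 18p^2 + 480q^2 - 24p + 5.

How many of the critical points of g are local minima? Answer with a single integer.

2

g separates as a function of p plus a function of q, so ∇g=0 decouples.
∂g/∂p = -12(p - 2)(p - 1) = 0 at p ∈ {1, 2}; ∂g/∂q = -30q(q - 4)(q + 2)(q + 4) = 0 at q ∈ {-4, -2, 0, 4}.
The Hessian is diagonal: diag(g_pp, g_qq). Second derivatives: g_pp(1)=12, g_pp(2)=-12; g_qq(-4)=1920, g_qq(-2)=-720, g_qq(0)=960, g_qq(4)=-5760.
Local minima occur where both diagonal entries positive: (1, -4), (1, 0). Count: 2.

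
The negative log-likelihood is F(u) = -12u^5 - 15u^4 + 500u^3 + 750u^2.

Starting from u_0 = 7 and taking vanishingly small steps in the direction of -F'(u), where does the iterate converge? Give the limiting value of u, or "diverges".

diverges

F'(u) = -60u(u - 5)(u + 1)(u + 5), so F'(7) = -80640.
Gradient descent moves in the -F' direction, i.e. u is increasing.
There is no critical point above u=7, and F' keeps the same sign, so the iterate runs off to +∞.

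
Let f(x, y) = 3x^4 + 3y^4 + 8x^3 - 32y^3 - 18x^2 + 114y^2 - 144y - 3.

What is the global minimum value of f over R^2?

-197

f(x,y) separates as P(x) + Q(y) − 3, so its minimum is min P + min Q − 3.
P'(x) = 12x(x - 1)(x + 3) vanishes at x ∈ {-3, 0, 1}; Q'(y) = 12(y - 4)(y - 3)(y - 1) vanishes at y ∈ {1, 3, 4}.
Local minima of P (where P''>0): P(-3)=-135, P(1)=-7. Local minima of Q: Q(1)=-59, Q(4)=-32.
So the global minimum of f is P(-3) + Q(1) − 3 = -135 − 59 − 3 = -197, attained at (-3, 1).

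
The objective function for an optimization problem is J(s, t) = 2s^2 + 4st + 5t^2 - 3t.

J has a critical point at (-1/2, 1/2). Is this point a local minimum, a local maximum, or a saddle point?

local minimum

The Hessian of J is constant: H = [[4, 4], [4, 10]].
det(H) = 4·10 − 4² = 24.
det(H) > 0 and tr(H) = 14 > 0, so H is positive definite and the point is a local minimum.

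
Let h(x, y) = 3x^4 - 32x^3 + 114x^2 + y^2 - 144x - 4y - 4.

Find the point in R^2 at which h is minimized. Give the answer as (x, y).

(1, 2)

h(x,y) separates as P(x) + Q(y) − 4, so its minimum is min P + min Q − 4.
P'(x) = 12(x - 4)(x - 3)(x - 1) vanishes at x ∈ {1, 3, 4}; Q'(y) = 2y - 4 vanishes at y ∈ {2}.
Local minima of P (where P''>0): P(1)=-59, P(4)=-32. Local minima of Q: Q(2)=-4.
So the global minimum of h is P(1) + Q(2) − 4 = -59 − 4 − 4 = -67, attained at (1, 2).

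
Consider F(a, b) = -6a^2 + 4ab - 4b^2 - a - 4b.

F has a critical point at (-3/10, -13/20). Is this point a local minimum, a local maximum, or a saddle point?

The Hessian of F is constant: H = [[-12, 4], [4, -8]].
det(H) = (-12)·(-8) − 4² = 80.
det(H) > 0 and tr(H) = -20 < 0, so H is negative definite and the point is a local maximum.

local maximum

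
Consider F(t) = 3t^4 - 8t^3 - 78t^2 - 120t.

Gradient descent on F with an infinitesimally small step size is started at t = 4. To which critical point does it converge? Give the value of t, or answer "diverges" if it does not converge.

F'(t) = 12(t - 5)(t + 1)(t + 2), so F'(4) = -360.
Gradient descent moves in the -F' direction, i.e. t is increasing.
The nearest critical point in that direction is t = 5, where F'' = 504 > 0 (a local minimum). The iterate converges there.

5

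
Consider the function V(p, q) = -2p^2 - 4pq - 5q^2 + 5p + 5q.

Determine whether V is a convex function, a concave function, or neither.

V is quadratic, so its Hessian is the constant matrix H = [[-4, -4], [-4, -10]].
det(H) = 24, tr(H) = -14.
det(H) > 0 and tr(H) < 0, so H is negative definite everywhere: concave.

concave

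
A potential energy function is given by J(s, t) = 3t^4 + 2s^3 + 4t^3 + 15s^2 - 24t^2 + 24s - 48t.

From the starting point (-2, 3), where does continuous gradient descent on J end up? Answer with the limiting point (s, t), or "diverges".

(-1, 2)

J is separable, so gradient descent decouples: s follows -∂J/∂s, t follows -∂J/∂t.
∂J/∂s = 6(s + 1)(s + 4); at s=-2 this is -12, so s increases.
∂J/∂t = 12(t - 2)(t + 1)(t + 2); at t=3 this is 240, so t decreases.
s converges to its nearest critical value -1 (a local min of the s-part); t converges to 2. The iterate converges to (-1, 2).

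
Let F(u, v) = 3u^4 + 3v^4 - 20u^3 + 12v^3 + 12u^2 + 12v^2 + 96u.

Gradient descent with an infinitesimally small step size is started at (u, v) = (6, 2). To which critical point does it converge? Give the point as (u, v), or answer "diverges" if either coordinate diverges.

(4, 0)

F is separable, so gradient descent decouples: u follows -∂F/∂u, v follows -∂F/∂v.
∂F/∂u = 12(u - 4)(u - 2)(u + 1); at u=6 this is 672, so u decreases.
∂F/∂v = 12v(v + 1)(v + 2); at v=2 this is 288, so v decreases.
u converges to its nearest critical value 4 (a local min of the u-part); v converges to 0. The iterate converges to (4, 0).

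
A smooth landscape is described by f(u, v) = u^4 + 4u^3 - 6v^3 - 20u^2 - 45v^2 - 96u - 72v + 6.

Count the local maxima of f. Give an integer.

1

f separates as a function of u plus a function of v, so ∇f=0 decouples.
∂f/∂u = 4(u - 3)(u + 2)(u + 4) = 0 at u ∈ {-4, -2, 3}; ∂f/∂v = -18(v + 1)(v + 4) = 0 at v ∈ {-4, -1}.
The Hessian is diagonal: diag(f_uu, f_vv). Second derivatives: f_uu(-4)=56, f_uu(-2)=-40, f_uu(3)=140; f_vv(-4)=54, f_vv(-1)=-54.
Local maxima occur where both diagonal entries negative: (-2, -1). Count: 1.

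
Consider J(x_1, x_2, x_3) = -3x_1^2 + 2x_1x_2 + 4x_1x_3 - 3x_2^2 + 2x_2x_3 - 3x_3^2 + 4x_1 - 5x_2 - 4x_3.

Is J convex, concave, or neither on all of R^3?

concave

J is quadratic, so its Hessian is the constant matrix H = [[-6, 2, 4], [2, -6, 2], [4, 2, -6]].
Leading principal minors: -6, 32, -40.
Signs alternate −, +, − ⇒ H ≺ 0 ⇒ concave.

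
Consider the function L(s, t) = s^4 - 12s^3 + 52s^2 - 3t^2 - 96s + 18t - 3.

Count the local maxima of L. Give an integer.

1

L separates as a function of s plus a function of t, so ∇L=0 decouples.
∂L/∂s = 4(s - 4)(s - 3)(s - 2) = 0 at s ∈ {2, 3, 4}; ∂L/∂t = -6(t - 3) = 0 at t ∈ {3}.
The Hessian is diagonal: diag(L_ss, L_tt). Second derivatives: L_ss(2)=8, L_ss(3)=-4, L_ss(4)=8; L_tt(3)=-6.
Local maxima occur where both diagonal entries negative: (3, 3). Count: 1.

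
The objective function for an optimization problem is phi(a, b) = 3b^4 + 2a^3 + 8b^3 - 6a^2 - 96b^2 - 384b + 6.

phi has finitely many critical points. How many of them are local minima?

2

phi separates as a function of a plus a function of b, so ∇phi=0 decouples.
∂phi/∂a = 6a(a - 2) = 0 at a ∈ {0, 2}; ∂phi/∂b = 12(b - 4)(b + 2)(b + 4) = 0 at b ∈ {-4, -2, 4}.
The Hessian is diagonal: diag(phi_aa, phi_bb). Second derivatives: phi_aa(0)=-12, phi_aa(2)=12; phi_bb(-4)=192, phi_bb(-2)=-144, phi_bb(4)=576.
Local minima occur where both diagonal entries positive: (2, -4), (2, 4). Count: 2.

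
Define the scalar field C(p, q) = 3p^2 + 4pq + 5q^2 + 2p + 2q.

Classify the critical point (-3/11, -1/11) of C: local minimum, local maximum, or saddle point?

The Hessian of C is constant: H = [[6, 4], [4, 10]].
det(H) = 6·10 − 4² = 44.
det(H) > 0 and tr(H) = 16 > 0, so H is positive definite and the point is a local minimum.

local minimum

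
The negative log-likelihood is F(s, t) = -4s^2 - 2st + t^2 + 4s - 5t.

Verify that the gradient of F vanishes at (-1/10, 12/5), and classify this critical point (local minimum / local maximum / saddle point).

saddle point

∇F = (-8s - 2t + 4, -2s + 2t - 5); substituting (-1/10, 12/5) gives ∇F = (0, 0), so (-1/10, 12/5) is indeed a critical point.
The Hessian of F is constant: H = [[-8, -2], [-2, 2]].
det(H) = (-8)·2 − (-2)² = -20.
Since det(H) < 0, H is indefinite and the critical point is a saddle point.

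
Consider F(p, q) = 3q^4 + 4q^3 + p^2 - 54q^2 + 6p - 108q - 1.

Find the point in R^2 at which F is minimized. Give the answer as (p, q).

(-3, 3)

F(p,q) separates as A(p) + B(q) − 1, so its minimum is min A + min B − 1.
A'(p) = 2p + 6 vanishes at p ∈ {-3}; B'(q) = 12(q - 3)(q + 1)(q + 3) vanishes at q ∈ {-3, -1, 3}.
Local minima of A (where A''>0): A(-3)=-9. Local minima of B: B(-3)=-27, B(3)=-459.
So the global minimum of F is A(-3) + B(3) − 1 = -9 − 459 − 1 = -469, attained at (-3, 3).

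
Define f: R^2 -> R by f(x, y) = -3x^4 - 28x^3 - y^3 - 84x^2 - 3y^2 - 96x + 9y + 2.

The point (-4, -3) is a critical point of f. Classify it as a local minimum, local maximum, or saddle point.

saddle point

The mixed partial ∂²f/∂x∂y is 0, so the Hessian at any point is diag(f_xx, f_yy) = diag(-12(3x^2 + 14x + 14), -6(y + 1)).
At (-4, -3): H = diag(-72, 12).
The eigenvalues have opposite signs, so H is indefinite: a saddle point.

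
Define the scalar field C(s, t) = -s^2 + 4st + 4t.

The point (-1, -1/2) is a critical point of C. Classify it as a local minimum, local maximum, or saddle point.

saddle point

The Hessian of C is constant: H = [[-2, 4], [4, 0]].
det(H) = (-2)·0 − 4² = -16.
Since det(H) < 0, H is indefinite and the critical point is a saddle point.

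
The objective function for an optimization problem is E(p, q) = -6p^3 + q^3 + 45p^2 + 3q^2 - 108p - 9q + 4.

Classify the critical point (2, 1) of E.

local minimum

The mixed partial ∂²E/∂p∂q is 0, so the Hessian at any point is diag(E_pp, E_qq) = diag(18(-2p + 5), 6(q + 1)).
At (2, 1): H = diag(18, 12).
Both eigenvalues are positive, so H is positive definite: a local minimum.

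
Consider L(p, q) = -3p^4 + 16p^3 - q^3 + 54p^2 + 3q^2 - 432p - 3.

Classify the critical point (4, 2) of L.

local maximum

The mixed partial ∂²L/∂p∂q is 0, so the Hessian at any point is diag(L_pp, L_qq) = diag(12(-3p^2 + 8p + 9), 6(-q + 1)).
At (4, 2): H = diag(-84, -6).
Both eigenvalues are negative, so H is negative definite: a local maximum.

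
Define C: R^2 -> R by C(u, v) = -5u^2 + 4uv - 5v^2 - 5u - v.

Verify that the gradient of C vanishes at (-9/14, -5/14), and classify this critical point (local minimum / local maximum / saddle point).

∇C = (-10u + 4v - 5, 4u - 10v - 1); substituting (-9/14, -5/14) gives ∇C = (0, 0), so (-9/14, -5/14) is indeed a critical point.
The Hessian of C is constant: H = [[-10, 4], [4, -10]].
det(H) = (-10)·(-10) − 4² = 84.
det(H) > 0 and tr(H) = -20 < 0, so H is negative definite and the point is a local maximum.

local maximum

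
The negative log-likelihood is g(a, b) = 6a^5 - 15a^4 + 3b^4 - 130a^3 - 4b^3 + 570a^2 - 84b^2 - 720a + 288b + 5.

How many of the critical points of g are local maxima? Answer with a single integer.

2

g separates as a function of a plus a function of b, so ∇g=0 decouples.
∂g/∂a = 30(a - 3)(a - 2)(a - 1)(a + 4) = 0 at a ∈ {-4, 1, 2, 3}; ∂g/∂b = 12(b - 3)(b - 2)(b + 4) = 0 at b ∈ {-4, 2, 3}.
The Hessian is diagonal: diag(g_aa, g_bb). Second derivatives: g_aa(-4)=-6300, g_aa(1)=300, g_aa(2)=-180, g_aa(3)=420; g_bb(-4)=504, g_bb(2)=-72, g_bb(3)=84.
Local maxima occur where both diagonal entries negative: (-4, 2), (2, 2). Count: 2.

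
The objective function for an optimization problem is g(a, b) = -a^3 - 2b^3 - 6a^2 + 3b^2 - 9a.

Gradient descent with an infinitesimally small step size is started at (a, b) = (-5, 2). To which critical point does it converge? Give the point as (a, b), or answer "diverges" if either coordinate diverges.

g is separable, so gradient descent decouples: a follows -∂g/∂a, b follows -∂g/∂b.
∂g/∂a = -3(a + 1)(a + 3); at a=-5 this is -24, so a increases.
∂g/∂b = -6b(b - 1); at b=2 this is -12, so b increases.
The b-coordinate has no critical point in that direction and runs off to infinity.

diverges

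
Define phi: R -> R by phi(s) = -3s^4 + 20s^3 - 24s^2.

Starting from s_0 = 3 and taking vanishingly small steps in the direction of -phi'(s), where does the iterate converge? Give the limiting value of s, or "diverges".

phi'(s) = -12s(s - 4)(s - 1), so phi'(3) = 72.
Gradient descent moves in the -phi' direction, i.e. s is decreasing.
The nearest critical point in that direction is s = 1, where phi'' = 36 > 0 (a local minimum). The iterate converges there.

1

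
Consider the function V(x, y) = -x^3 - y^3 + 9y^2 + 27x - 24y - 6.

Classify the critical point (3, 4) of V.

local maximum

The mixed partial ∂²V/∂x∂y is 0, so the Hessian at any point is diag(V_xx, V_yy) = diag(-6x, 6(-y + 3)).
At (3, 4): H = diag(-18, -6).
Both eigenvalues are negative, so H is negative definite: a local maximum.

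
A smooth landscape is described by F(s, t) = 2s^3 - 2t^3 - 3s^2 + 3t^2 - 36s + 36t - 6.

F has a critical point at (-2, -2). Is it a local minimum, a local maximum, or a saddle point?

The mixed partial ∂²F/∂s∂t is 0, so the Hessian at any point is diag(F_ss, F_tt) = diag(6(2s - 1), 6(-2t + 1)).
At (-2, -2): H = diag(-30, 30).
The eigenvalues have opposite signs, so H is indefinite: a saddle point.

saddle point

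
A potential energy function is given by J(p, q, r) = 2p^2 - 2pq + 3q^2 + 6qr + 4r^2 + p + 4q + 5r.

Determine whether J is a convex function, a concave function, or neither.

convex

J is quadratic, so its Hessian is the constant matrix H = [[4, -2, 0], [-2, 6, 6], [0, 6, 8]].
Leading principal minors: 4, 20, 16.
All positive ⇒ H ≻ 0 ⇒ convex.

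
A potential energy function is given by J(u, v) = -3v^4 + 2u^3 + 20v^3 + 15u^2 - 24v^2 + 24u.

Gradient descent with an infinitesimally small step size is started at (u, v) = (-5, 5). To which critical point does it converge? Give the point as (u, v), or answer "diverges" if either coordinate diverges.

J is separable, so gradient descent decouples: u follows -∂J/∂u, v follows -∂J/∂v.
∂J/∂u = 6(u + 1)(u + 4); at u=-5 this is 24, so u decreases.
∂J/∂v = -12v(v - 4)(v - 1); at v=5 this is -240, so v increases.
The u-coordinate has no critical point in that direction and runs off to infinity.

diverges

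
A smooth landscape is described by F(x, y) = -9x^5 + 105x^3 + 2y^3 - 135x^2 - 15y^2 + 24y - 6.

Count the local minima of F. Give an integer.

2

F separates as a function of x plus a function of y, so ∇F=0 decouples.
∂F/∂x = -45x(x - 2)(x - 1)(x + 3) = 0 at x ∈ {-3, 0, 1, 2}; ∂F/∂y = 6(y - 4)(y - 1) = 0 at y ∈ {1, 4}.
The Hessian is diagonal: diag(F_xx, F_yy). Second derivatives: F_xx(-3)=2700, F_xx(0)=-270, F_xx(1)=180, F_xx(2)=-450; F_yy(1)=-18, F_yy(4)=18.
Local minima occur where both diagonal entries positive: (-3, 4), (1, 4). Count: 2.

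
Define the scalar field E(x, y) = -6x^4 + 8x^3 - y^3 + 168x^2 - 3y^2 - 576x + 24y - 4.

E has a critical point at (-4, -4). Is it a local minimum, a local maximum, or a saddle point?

The mixed partial ∂²E/∂x∂y is 0, so the Hessian at any point is diag(E_xx, E_yy) = diag(24(-3x^2 + 2x + 14), -6(y + 1)).
At (-4, -4): H = diag(-1008, 18).
The eigenvalues have opposite signs, so H is indefinite: a saddle point.

saddle point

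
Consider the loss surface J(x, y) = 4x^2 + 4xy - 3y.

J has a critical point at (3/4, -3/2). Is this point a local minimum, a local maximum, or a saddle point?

saddle point

The Hessian of J is constant: H = [[8, 4], [4, 0]].
det(H) = 8·0 − 4² = -16.
Since det(H) < 0, H is indefinite and the critical point is a saddle point.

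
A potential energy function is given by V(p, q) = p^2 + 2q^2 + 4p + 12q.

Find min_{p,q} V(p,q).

V(p,q) separates as A(p) + B(q), so its minimum is min A + min B.
A'(p) = 2p + 4 vanishes at p ∈ {-2}; B'(q) = 4q + 12 vanishes at q ∈ {-3}.
Local minima of A (where A''>0): A(-2)=-4. Local minima of B: B(-3)=-18.
So the global minimum of V is A(-2) + B(-3) = -4 − 18 = -22, attained at (-2, -3).

-22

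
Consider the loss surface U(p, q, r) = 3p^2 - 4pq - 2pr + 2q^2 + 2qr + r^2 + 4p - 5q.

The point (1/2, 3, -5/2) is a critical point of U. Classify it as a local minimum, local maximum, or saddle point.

The Hessian is constant: H = [[6, -4, -2], [-4, 4, 2], [-2, 2, 2]].
Leading principal minors: Δ₁ = 6, Δ₂ = 8, Δ₃ = 8.
All leading minors are positive, so H is positive definite: a local minimum.

local minimum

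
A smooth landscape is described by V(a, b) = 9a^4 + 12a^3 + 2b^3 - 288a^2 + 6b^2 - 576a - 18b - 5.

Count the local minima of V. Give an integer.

2

V separates as a function of a plus a function of b, so ∇V=0 decouples.
∂V/∂a = 36(a - 4)(a + 1)(a + 4) = 0 at a ∈ {-4, -1, 4}; ∂V/∂b = 6(b - 1)(b + 3) = 0 at b ∈ {-3, 1}.
The Hessian is diagonal: diag(V_aa, V_bb). Second derivatives: V_aa(-4)=864, V_aa(-1)=-540, V_aa(4)=1440; V_bb(-3)=-24, V_bb(1)=24.
Local minima occur where both diagonal entries positive: (-4, 1), (4, 1). Count: 2.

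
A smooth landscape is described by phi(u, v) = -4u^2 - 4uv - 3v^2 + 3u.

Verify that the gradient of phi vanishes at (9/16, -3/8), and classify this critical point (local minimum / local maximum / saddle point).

∇phi = (-8u - 4v + 3, -4u - 6v); substituting (9/16, -3/8) gives ∇phi = (0, 0), so (9/16, -3/8) is indeed a critical point.
The Hessian of phi is constant: H = [[-8, -4], [-4, -6]].
det(H) = (-8)·(-6) − (-4)² = 32.
det(H) > 0 and tr(H) = -14 < 0, so H is negative definite and the point is a local maximum.

local maximum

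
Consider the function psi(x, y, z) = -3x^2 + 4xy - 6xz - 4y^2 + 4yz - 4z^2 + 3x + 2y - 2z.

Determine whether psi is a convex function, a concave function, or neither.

concave

psi is quadratic, so its Hessian is the constant matrix H = [[-6, 4, -6], [4, -8, 4], [-6, 4, -8]].
Leading principal minors: -6, 32, -64.
Signs alternate −, +, − ⇒ H ≺ 0 ⇒ concave.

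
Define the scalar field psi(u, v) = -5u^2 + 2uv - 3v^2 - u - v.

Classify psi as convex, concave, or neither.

psi is quadratic, so its Hessian is the constant matrix H = [[-10, 2], [2, -6]].
det(H) = 56, tr(H) = -16.
det(H) > 0 and tr(H) < 0, so H is negative definite everywhere: concave.

concave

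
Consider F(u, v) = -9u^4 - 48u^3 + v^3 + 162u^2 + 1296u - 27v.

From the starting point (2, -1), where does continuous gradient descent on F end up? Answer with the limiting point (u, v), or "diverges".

(-3, 3)

F is separable, so gradient descent decouples: u follows -∂F/∂u, v follows -∂F/∂v.
∂F/∂u = -36(u - 3)(u + 3)(u + 4); at u=2 this is 1080, so u decreases.
∂F/∂v = 3(v - 3)(v + 3); at v=-1 this is -24, so v increases.
u converges to its nearest critical value -3 (a local min of the u-part); v converges to 3. The iterate converges to (-3, 3).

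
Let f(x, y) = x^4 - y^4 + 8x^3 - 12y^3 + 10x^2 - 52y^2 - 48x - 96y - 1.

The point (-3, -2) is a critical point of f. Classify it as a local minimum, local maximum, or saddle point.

local maximum

The mixed partial ∂²f/∂x∂y is 0, so the Hessian at any point is diag(f_xx, f_yy) = diag(4(3x^2 + 12x + 5), -4(3y^2 + 18y + 26)).
At (-3, -2): H = diag(-16, -8).
Both eigenvalues are negative, so H is negative definite: a local maximum.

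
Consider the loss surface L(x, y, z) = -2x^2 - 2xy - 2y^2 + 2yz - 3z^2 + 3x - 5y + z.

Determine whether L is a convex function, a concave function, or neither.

concave

L is quadratic, so its Hessian is the constant matrix H = [[-4, -2, 0], [-2, -4, 2], [0, 2, -6]].
Leading principal minors: -4, 12, -56.
Signs alternate −, +, − ⇒ H ≺ 0 ⇒ concave.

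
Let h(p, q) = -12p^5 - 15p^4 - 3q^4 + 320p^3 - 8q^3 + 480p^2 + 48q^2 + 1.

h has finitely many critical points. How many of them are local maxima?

h separates as a function of p plus a function of q, so ∇h=0 decouples.
∂h/∂p = -60p(p - 4)(p + 1)(p + 4) = 0 at p ∈ {-4, -1, 0, 4}; ∂h/∂q = -12q(q - 2)(q + 4) = 0 at q ∈ {-4, 0, 2}.
The Hessian is diagonal: diag(h_pp, h_qq). Second derivatives: h_pp(-4)=5760, h_pp(-1)=-900, h_pp(0)=960, h_pp(4)=-9600; h_qq(-4)=-288, h_qq(0)=96, h_qq(2)=-144.
Local maxima occur where both diagonal entries negative: (-1, -4), (-1, 2), (4, -4), (4, 2). Count: 4.

4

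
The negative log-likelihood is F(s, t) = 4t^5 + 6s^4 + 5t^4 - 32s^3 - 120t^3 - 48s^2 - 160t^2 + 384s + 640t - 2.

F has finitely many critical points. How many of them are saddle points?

6

F separates as a function of s plus a function of t, so ∇F=0 decouples.
∂F/∂s = 24(s - 4)(s - 2)(s + 2) = 0 at s ∈ {-2, 2, 4}; ∂F/∂t = 20(t - 4)(t - 1)(t + 2)(t + 4) = 0 at t ∈ {-4, -2, 1, 4}.
The Hessian is diagonal: diag(F_ss, F_tt). Second derivatives: F_ss(-2)=576, F_ss(2)=-192, F_ss(4)=288; F_tt(-4)=-1600, F_tt(-2)=720, F_tt(1)=-900, F_tt(4)=2880.
Saddle points occur where the two diagonal entries have opposite signs: (-2, -4), (-2, 1), (2, -2), (2, 4), (4, -4), (4, 1). Count: 6.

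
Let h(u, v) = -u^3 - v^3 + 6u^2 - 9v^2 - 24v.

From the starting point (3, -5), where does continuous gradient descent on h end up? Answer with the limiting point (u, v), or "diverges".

h is separable, so gradient descent decouples: u follows -∂h/∂u, v follows -∂h/∂v.
∂h/∂u = -3u(u - 4); at u=3 this is 9, so u decreases.
∂h/∂v = -3(v + 2)(v + 4); at v=-5 this is -9, so v increases.
u converges to its nearest critical value 0 (a local min of the u-part); v converges to -4. The iterate converges to (0, -4).

(0, -4)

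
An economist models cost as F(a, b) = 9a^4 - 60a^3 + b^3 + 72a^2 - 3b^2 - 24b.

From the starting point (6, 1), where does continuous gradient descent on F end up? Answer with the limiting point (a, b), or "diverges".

(4, 4)

F is separable, so gradient descent decouples: a follows -∂F/∂a, b follows -∂F/∂b.
∂F/∂a = 36a(a - 4)(a - 1); at a=6 this is 2160, so a decreases.
∂F/∂b = 3(b - 4)(b + 2); at b=1 this is -27, so b increases.
a converges to its nearest critical value 4 (a local min of the a-part); b converges to 4. The iterate converges to (4, 4).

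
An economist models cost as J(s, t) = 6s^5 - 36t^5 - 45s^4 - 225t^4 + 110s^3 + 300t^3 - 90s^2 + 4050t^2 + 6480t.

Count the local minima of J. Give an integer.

4

J separates as a function of s plus a function of t, so ∇J=0 decouples.
∂J/∂s = 30s(s - 3)(s - 2)(s - 1) = 0 at s ∈ {0, 1, 2, 3}; ∂J/∂t = -180(t - 3)(t + 1)(t + 3)(t + 4) = 0 at t ∈ {-4, -3, -1, 3}.
The Hessian is diagonal: diag(J_ss, J_tt). Second derivatives: J_ss(0)=-180, J_ss(1)=60, J_ss(2)=-60, J_ss(3)=180; J_tt(-4)=3780, J_tt(-3)=-2160, J_tt(-1)=4320, J_tt(3)=-30240.
Local minima occur where both diagonal entries positive: (1, -4), (1, -1), (3, -4), (3, -1). Count: 4.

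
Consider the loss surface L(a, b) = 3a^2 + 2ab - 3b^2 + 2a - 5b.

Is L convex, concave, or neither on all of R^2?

neither

L is quadratic, so its Hessian is the constant matrix H = [[6, 2], [2, -6]].
det(H) = -40, tr(H) = 0.
det(H) < 0, so H is indefinite: neither convex nor concave.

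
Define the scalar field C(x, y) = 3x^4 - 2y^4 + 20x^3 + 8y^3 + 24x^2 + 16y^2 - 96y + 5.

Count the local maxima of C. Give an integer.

2

C separates as a function of x plus a function of y, so ∇C=0 decouples.
∂C/∂x = 12x(x + 1)(x + 4) = 0 at x ∈ {-4, -1, 0}; ∂C/∂y = -8(y - 3)(y - 2)(y + 2) = 0 at y ∈ {-2, 2, 3}.
The Hessian is diagonal: diag(C_xx, C_yy). Second derivatives: C_xx(-4)=144, C_xx(-1)=-36, C_xx(0)=48; C_yy(-2)=-160, C_yy(2)=32, C_yy(3)=-40.
Local maxima occur where both diagonal entries negative: (-1, -2), (-1, 3). Count: 2.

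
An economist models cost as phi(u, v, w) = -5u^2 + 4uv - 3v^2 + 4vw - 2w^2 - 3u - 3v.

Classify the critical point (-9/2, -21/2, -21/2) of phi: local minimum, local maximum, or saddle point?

The Hessian is constant: H = [[-10, 4, 0], [4, -6, 4], [0, 4, -4]].
Leading principal minors: Δ₁ = -10, Δ₂ = 44, Δ₃ = -16.
The minors alternate sign starting negative (−, +, −), so H is negative definite: a local maximum.

local maximum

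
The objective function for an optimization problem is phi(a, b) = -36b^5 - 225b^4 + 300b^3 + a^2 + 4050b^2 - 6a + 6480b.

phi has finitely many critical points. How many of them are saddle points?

2

phi separates as a function of a plus a function of b, so ∇phi=0 decouples.
∂phi/∂a = 2(a - 3) = 0 at a ∈ {3}; ∂phi/∂b = -180(b - 3)(b + 1)(b + 3)(b + 4) = 0 at b ∈ {-4, -3, -1, 3}.
The Hessian is diagonal: diag(phi_aa, phi_bb). Second derivatives: phi_aa(3)=2; phi_bb(-4)=3780, phi_bb(-3)=-2160, phi_bb(-1)=4320, phi_bb(3)=-30240.
Saddle points occur where the two diagonal entries have opposite signs: (3, -3), (3, 3). Count: 2.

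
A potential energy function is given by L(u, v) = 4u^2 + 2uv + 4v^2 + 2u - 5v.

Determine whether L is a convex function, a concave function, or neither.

L is quadratic, so its Hessian is the constant matrix H = [[8, 2], [2, 8]].
det(H) = 60, tr(H) = 16.
det(H) > 0 and tr(H) > 0, so H is positive definite everywhere: convex.

convex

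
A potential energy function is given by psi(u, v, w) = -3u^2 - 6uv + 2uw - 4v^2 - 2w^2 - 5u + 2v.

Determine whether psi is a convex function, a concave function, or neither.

concave

psi is quadratic, so its Hessian is the constant matrix H = [[-6, -6, 2], [-6, -8, 0], [2, 0, -4]].
Leading principal minors: -6, 12, -16.
Signs alternate −, +, − ⇒ H ≺ 0 ⇒ concave.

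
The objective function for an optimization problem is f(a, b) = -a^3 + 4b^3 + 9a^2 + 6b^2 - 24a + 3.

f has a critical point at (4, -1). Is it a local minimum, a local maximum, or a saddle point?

The mixed partial ∂²f/∂a∂b is 0, so the Hessian at any point is diag(f_aa, f_bb) = diag(6(-a + 3), 12(2b + 1)).
At (4, -1): H = diag(-6, -12).
Both eigenvalues are negative, so H is negative definite: a local maximum.

local maximum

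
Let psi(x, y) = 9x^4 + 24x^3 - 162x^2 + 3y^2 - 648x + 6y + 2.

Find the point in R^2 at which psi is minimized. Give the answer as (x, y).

psi(x,y) separates as P(x) + Q(y) + 2, so its minimum is min P + min Q + 2.
P'(x) = 36(x - 3)(x + 2)(x + 3) vanishes at x ∈ {-3, -2, 3}; Q'(y) = 6y + 6 vanishes at y ∈ {-1}.
Local minima of P (where P''>0): P(-3)=567, P(3)=-2025. Local minima of Q: Q(-1)=-3.
So the global minimum of psi is P(3) + Q(-1) + 2 = -2025 − 3 + 2 = -2026, attained at (3, -1).

(3, -1)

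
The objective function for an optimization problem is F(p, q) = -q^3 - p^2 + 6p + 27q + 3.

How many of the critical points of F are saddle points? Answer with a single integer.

F separates as a function of p plus a function of q, so ∇F=0 decouples.
∂F/∂p = -2(p - 3) = 0 at p ∈ {3}; ∂F/∂q = -3(q - 3)(q + 3) = 0 at q ∈ {-3, 3}.
The Hessian is diagonal: diag(F_pp, F_qq). Second derivatives: F_pp(3)=-2; F_qq(-3)=18, F_qq(3)=-18.
Saddle points occur where the two diagonal entries have opposite signs: (3, -3). Count: 1.

1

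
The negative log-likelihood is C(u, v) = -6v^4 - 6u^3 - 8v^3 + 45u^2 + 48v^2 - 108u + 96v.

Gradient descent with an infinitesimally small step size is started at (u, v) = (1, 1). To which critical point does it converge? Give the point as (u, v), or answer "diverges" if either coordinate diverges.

(2, -1)

C is separable, so gradient descent decouples: u follows -∂C/∂u, v follows -∂C/∂v.
∂C/∂u = -18(u - 3)(u - 2); at u=1 this is -36, so u increases.
∂C/∂v = -24(v - 2)(v + 1)(v + 2); at v=1 this is 144, so v decreases.
u converges to its nearest critical value 2 (a local min of the u-part); v converges to -1. The iterate converges to (2, -1).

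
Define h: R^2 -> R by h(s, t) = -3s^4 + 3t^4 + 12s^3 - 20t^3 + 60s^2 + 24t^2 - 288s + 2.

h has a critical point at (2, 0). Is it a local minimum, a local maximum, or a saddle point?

The mixed partial ∂²h/∂s∂t is 0, so the Hessian at any point is diag(h_ss, h_tt) = diag(12(-3s^2 + 6s + 10), 12(3t^2 - 10t + 4)).
At (2, 0): H = diag(120, 48).
Both eigenvalues are positive, so H is positive definite: a local minimum.

local minimum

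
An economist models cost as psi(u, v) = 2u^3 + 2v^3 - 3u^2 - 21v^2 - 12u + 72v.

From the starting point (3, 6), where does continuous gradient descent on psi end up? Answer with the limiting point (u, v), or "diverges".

(2, 4)

psi is separable, so gradient descent decouples: u follows -∂psi/∂u, v follows -∂psi/∂v.
∂psi/∂u = 6(u - 2)(u + 1); at u=3 this is 24, so u decreases.
∂psi/∂v = 6(v - 4)(v - 3); at v=6 this is 36, so v decreases.
u converges to its nearest critical value 2 (a local min of the u-part); v converges to 4. The iterate converges to (2, 4).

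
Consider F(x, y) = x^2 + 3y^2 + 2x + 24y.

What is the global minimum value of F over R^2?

F(x,y) separates as P(x) + Q(y), so its minimum is min P + min Q.
P'(x) = 2x + 2 vanishes at x ∈ {-1}; Q'(y) = 6y + 24 vanishes at y ∈ {-4}.
Local minima of P (where P''>0): P(-1)=-1. Local minima of Q: Q(-4)=-48.
So the global minimum of F is P(-1) + Q(-4) = -1 − 48 = -49, attained at (-1, -4).

-49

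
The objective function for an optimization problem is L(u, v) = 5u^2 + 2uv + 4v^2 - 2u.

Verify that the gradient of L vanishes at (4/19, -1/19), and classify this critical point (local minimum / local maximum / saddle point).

∇L = (10u + 2v - 2, 2u + 8v); substituting (4/19, -1/19) gives ∇L = (0, 0), so (4/19, -1/19) is indeed a critical point.
The Hessian of L is constant: H = [[10, 2], [2, 8]].
det(H) = 10·8 − 2² = 76.
det(H) > 0 and tr(H) = 18 > 0, so H is positive definite and the point is a local minimum.

local minimum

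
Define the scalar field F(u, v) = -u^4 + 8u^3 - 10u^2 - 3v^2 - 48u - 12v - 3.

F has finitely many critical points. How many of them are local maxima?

2

F separates as a function of u plus a function of v, so ∇F=0 decouples.
∂F/∂u = -4(u - 4)(u - 3)(u + 1) = 0 at u ∈ {-1, 3, 4}; ∂F/∂v = -6(v + 2) = 0 at v ∈ {-2}.
The Hessian is diagonal: diag(F_uu, F_vv). Second derivatives: F_uu(-1)=-80, F_uu(3)=16, F_uu(4)=-20; F_vv(-2)=-6.
Local maxima occur where both diagonal entries negative: (-1, -2), (4, -2). Count: 2.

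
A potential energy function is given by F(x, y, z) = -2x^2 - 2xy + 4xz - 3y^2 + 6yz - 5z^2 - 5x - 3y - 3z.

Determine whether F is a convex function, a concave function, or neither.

F is quadratic, so its Hessian is the constant matrix H = [[-4, -2, 4], [-2, -6, 6], [4, 6, -10]].
Leading principal minors: -4, 20, -56.
Signs alternate −, +, − ⇒ H ≺ 0 ⇒ concave.

concave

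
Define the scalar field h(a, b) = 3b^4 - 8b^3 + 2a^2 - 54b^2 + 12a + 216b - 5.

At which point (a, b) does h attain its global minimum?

h(a,b) separates as P(a) + Q(b) − 5, so its minimum is min P + min Q − 5.
P'(a) = 4a + 12 vanishes at a ∈ {-3}; Q'(b) = 12(b - 3)(b - 2)(b + 3) vanishes at b ∈ {-3, 2, 3}.
Local minima of P (where P''>0): P(-3)=-18. Local minima of Q: Q(-3)=-675, Q(3)=189.
So the global minimum of h is P(-3) + Q(-3) − 5 = -18 − 675 − 5 = -698, attained at (-3, -3).

(-3, -3)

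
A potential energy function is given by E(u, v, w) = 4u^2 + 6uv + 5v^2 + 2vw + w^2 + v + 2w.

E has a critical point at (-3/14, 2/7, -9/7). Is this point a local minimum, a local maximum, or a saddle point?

local minimum

The Hessian is constant: H = [[8, 6, 0], [6, 10, 2], [0, 2, 2]].
Leading principal minors: Δ₁ = 8, Δ₂ = 44, Δ₃ = 56.
All leading minors are positive, so H is positive definite: a local minimum.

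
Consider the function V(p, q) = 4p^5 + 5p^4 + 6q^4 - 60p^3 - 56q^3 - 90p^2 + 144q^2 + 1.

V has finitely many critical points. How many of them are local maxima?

2

V separates as a function of p plus a function of q, so ∇V=0 decouples.
∂V/∂p = 20p(p - 3)(p + 1)(p + 3) = 0 at p ∈ {-3, -1, 0, 3}; ∂V/∂q = 24q(q - 4)(q - 3) = 0 at q ∈ {0, 3, 4}.
The Hessian is diagonal: diag(V_pp, V_qq). Second derivatives: V_pp(-3)=-720, V_pp(-1)=160, V_pp(0)=-180, V_pp(3)=1440; V_qq(0)=288, V_qq(3)=-72, V_qq(4)=96.
Local maxima occur where both diagonal entries negative: (-3, 3), (0, 3). Count: 2.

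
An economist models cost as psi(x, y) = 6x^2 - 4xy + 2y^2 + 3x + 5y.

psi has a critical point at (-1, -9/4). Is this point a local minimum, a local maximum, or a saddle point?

local minimum

The Hessian of psi is constant: H = [[12, -4], [-4, 4]].
det(H) = 12·4 − (-4)² = 32.
det(H) > 0 and tr(H) = 16 > 0, so H is positive definite and the point is a local minimum.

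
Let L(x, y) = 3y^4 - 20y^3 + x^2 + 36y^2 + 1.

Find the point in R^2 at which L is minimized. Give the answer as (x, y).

L(x,y) separates as P(x) + Q(y) + 1, so its minimum is min P + min Q + 1.
P'(x) = 2x vanishes at x ∈ {0}; Q'(y) = 12y(y - 3)(y - 2) vanishes at y ∈ {0, 2, 3}.
Local minima of P (where P''>0): P(0)=0. Local minima of Q: Q(0)=0, Q(3)=27.
So the global minimum of L is P(0) + Q(0) + 1 = 0 + 0 + 1 = 1, attained at (0, 0).

(0, 0)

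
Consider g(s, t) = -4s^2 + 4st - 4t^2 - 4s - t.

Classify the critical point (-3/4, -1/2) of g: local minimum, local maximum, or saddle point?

The Hessian of g is constant: H = [[-8, 4], [4, -8]].
det(H) = (-8)·(-8) − 4² = 48.
det(H) > 0 and tr(H) = -16 < 0, so H is negative definite and the point is a local maximum.

local maximum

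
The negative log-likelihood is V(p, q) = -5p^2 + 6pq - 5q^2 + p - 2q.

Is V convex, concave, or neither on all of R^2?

concave

V is quadratic, so its Hessian is the constant matrix H = [[-10, 6], [6, -10]].
det(H) = 64, tr(H) = -20.
det(H) > 0 and tr(H) < 0, so H is negative definite everywhere: concave.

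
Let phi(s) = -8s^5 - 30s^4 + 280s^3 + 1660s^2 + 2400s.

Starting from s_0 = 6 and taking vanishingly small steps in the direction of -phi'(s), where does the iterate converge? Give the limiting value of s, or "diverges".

diverges

phi'(s) = -40(s - 5)(s + 1)(s + 3)(s + 4), so phi'(6) = -25200.
Gradient descent moves in the -phi' direction, i.e. s is increasing.
There is no critical point above s=6, and phi' keeps the same sign, so the iterate runs off to +∞.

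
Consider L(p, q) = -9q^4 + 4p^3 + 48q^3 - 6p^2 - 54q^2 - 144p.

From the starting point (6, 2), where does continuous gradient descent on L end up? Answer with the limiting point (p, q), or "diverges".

(4, 1)

L is separable, so gradient descent decouples: p follows -∂L/∂p, q follows -∂L/∂q.
∂L/∂p = 12(p - 4)(p + 3); at p=6 this is 216, so p decreases.
∂L/∂q = -36q(q - 3)(q - 1); at q=2 this is 72, so q decreases.
p converges to its nearest critical value 4 (a local min of the p-part); q converges to 1. The iterate converges to (4, 1).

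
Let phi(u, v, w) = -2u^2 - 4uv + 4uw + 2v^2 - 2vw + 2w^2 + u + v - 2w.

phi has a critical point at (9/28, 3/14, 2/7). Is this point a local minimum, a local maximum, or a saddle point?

The Hessian is constant: H = [[-4, -4, 4], [-4, 4, -2], [4, -2, 4]].
Leading principal minors: Δ₁ = -4, Δ₂ = -32, Δ₃ = -112.
The minors fit neither the all-positive nor the alternating-sign pattern, so H is indefinite: a saddle point.

saddle point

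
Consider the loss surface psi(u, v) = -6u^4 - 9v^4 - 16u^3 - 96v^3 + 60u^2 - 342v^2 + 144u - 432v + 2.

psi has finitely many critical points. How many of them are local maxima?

4

psi separates as a function of u plus a function of v, so ∇psi=0 decouples.
∂psi/∂u = -24(u - 2)(u + 1)(u + 3) = 0 at u ∈ {-3, -1, 2}; ∂psi/∂v = -36(v + 1)(v + 3)(v + 4) = 0 at v ∈ {-4, -3, -1}.
The Hessian is diagonal: diag(psi_uu, psi_vv). Second derivatives: psi_uu(-3)=-240, psi_uu(-1)=144, psi_uu(2)=-360; psi_vv(-4)=-108, psi_vv(-3)=72, psi_vv(-1)=-216.
Local maxima occur where both diagonal entries negative: (-3, -4), (-3, -1), (2, -4), (2, -1). Count: 4.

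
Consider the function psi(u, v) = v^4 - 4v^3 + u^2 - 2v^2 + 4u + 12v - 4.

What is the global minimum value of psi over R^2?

-17

psi(u,v) separates as P(u) + Q(v) − 4, so its minimum is min P + min Q − 4.
P'(u) = 2u + 4 vanishes at u ∈ {-2}; Q'(v) = 4(v - 3)(v - 1)(v + 1) vanishes at v ∈ {-1, 1, 3}.
Local minima of P (where P''>0): P(-2)=-4. Local minima of Q: Q(-1)=-9, Q(3)=-9.
So the global minimum of psi is P(-2) + Q(-1) − 4 = -4 − 9 − 4 = -17, attained at (-2, -1).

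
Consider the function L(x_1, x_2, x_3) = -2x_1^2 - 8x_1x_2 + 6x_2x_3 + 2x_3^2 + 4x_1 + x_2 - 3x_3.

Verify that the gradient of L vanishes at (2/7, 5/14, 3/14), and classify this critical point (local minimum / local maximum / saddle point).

∇L = (-4x_1 - 8x_2 + 4, -8x_1 + 6x_3 + 1, 6x_2 + 4x_3 - 3); substituting (2/7, 5/14, 3/14) gives ∇L = (0, 0, 0), so (2/7, 5/14, 3/14) is indeed a critical point.
The Hessian is constant: H = [[-4, -8, 0], [-8, 0, 6], [0, 6, 4]].
Leading principal minors: Δ₁ = -4, Δ₂ = -64, Δ₃ = -112.
The minors fit neither the all-positive nor the alternating-sign pattern, so H is indefinite: a saddle point.

saddle point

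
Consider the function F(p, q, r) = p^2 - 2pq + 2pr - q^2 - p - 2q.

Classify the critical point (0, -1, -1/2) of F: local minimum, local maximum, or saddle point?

The Hessian is constant: H = [[2, -2, 2], [-2, -2, 0], [2, 0, 0]].
Leading principal minors: Δ₁ = 2, Δ₂ = -8, Δ₃ = 8.
The minors fit neither the all-positive nor the alternating-sign pattern, so H is indefinite: a saddle point.

saddle point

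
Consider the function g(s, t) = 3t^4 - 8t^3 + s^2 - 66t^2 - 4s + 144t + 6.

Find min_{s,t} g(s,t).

-565

g(s,t) separates as P(s) + Q(t) + 6, so its minimum is min P + min Q + 6.
P'(s) = 2s - 4 vanishes at s ∈ {2}; Q'(t) = 12(t - 4)(t - 1)(t + 3) vanishes at t ∈ {-3, 1, 4}.
Local minima of P (where P''>0): P(2)=-4. Local minima of Q: Q(-3)=-567, Q(4)=-224.
So the global minimum of g is P(2) + Q(-3) + 6 = -4 − 567 + 6 = -565, attained at (2, -3).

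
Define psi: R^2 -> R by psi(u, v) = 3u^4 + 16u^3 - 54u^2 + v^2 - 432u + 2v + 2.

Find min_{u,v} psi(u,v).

-1106

psi(u,v) separates as P(u) + Q(v) + 2, so its minimum is min P + min Q + 2.
P'(u) = 12(u - 3)(u + 3)(u + 4) vanishes at u ∈ {-4, -3, 3}; Q'(v) = 2v + 2 vanishes at v ∈ {-1}.
Local minima of P (where P''>0): P(-4)=608, P(3)=-1107. Local minima of Q: Q(-1)=-1.
So the global minimum of psi is P(3) + Q(-1) + 2 = -1107 − 1 + 2 = -1106, attained at (3, -1).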